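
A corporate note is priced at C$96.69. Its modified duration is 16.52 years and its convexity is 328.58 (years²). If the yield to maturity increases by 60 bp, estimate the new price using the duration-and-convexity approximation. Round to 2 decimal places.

Duration effect: -D_mod·Δy = -16.52 × (+0.006) = -0.099120
Convexity effect: ½·C·(Δy)² = 0.5 × 328.58 × (0.006)² = +0.00591444
ΔP/P ≈ -0.099120 + 0.00591444 = -0.09320556
New price ≈ 96.69 × (1 - 0.09320556) = 87.6779544036.

C$87.68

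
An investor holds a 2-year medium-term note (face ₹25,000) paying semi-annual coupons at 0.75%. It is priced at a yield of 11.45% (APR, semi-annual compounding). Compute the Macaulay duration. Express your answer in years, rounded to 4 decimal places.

1.9874 years

Periodic yield y = 0.05725. Discount each cash flow and weight by its period:
  t   CF        PV=CF/(1+0.05725)^t    t·PV
  1        93.75        88.6734        88.6734
  2        93.75        83.8718       167.7436
  3        93.75        79.3301       237.9904
  4    25,093.75    20,084.2118    80,336.8470
  Σ                 20,336.0871    80,831.2544
Price P = Σ PV = 20,336.0871.
Macaulay duration = Σ(t·PV) / P = 80,831.2544 / 20,336.0871 = 3.97477 half-year periods.
In years: 3.97477 / 2 = 1.98738 years.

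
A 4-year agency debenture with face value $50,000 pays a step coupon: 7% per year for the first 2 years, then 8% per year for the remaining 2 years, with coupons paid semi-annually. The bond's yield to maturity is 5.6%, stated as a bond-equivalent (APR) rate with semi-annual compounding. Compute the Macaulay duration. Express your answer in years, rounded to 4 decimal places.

Periodic yield y = 0.028. Discount each cash flow and weight by its period:
  t   CF        PV=CF/(1+0.028)^t    t·PV
  1     1,750.00     1,702.3346     1,702.3346
  2     1,750.00     1,655.9675     3,311.9351
  3     1,750.00     1,610.8634     4,832.5901
  4     1,750.00     1,566.9877     6,267.9508
  5     2,000.00     1,742.0653     8,710.3263
  6     2,000.00     1,694.6160    10,167.6961
  7     2,000.00     1,648.4592    11,539.2141
  8    52,000.00    41,692.5469   333,540.3755
  Σ                 53,313.8406   380,072.4228
Price P = Σ PV = 53,313.8406.
Macaulay duration = Σ(t·PV) / P = 380,072.4228 / 53,313.8406 = 7.12896 half-year periods.
In years: 7.12896 / 2 = 3.56448 years.

3.5645 years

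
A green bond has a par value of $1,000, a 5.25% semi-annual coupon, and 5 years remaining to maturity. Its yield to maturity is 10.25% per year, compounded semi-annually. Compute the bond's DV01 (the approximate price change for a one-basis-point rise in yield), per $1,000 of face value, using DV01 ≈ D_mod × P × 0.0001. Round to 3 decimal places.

Periodic yield y = 0.05125.
  t   CF        PV=CF/(1+0.05125)^t    t·PV
  1        26.25        24.9703        24.9703
  2        26.25        23.7529        47.5059
  3        26.25        22.5949        67.7848
  4        26.25        21.4934        85.9736
  5        26.25        20.4456       102.2279
  6        26.25        19.4488       116.6929
  7        26.25        18.5007       129.5046
  8        26.25        17.5987       140.7898
  9        26.25        16.7408       150.6669
  10    1,026.25       622.5770     6,225.7701
  Σ                    808.1231     7,091.8868
P = 808.1231; D_Mac = 8.77575 half-year periods = 4.38788 yrs; D_mod = 4.17396 yrs.
DV01 ≈ 4.17396 × 808.1231 × 0.0001 = 0.337307.

$0.337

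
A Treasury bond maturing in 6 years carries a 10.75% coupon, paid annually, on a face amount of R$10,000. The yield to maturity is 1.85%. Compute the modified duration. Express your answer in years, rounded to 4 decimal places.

4.8802 years

Periodic yield y = 0.0185. First find Macaulay duration:
  t   CF        PV=CF/(1+0.0185)^t    t·PV
  1     1,075.00     1,055.4737     1,055.4737
  2     1,075.00     1,036.3021     2,072.6043
  3     1,075.00     1,017.4788     3,052.4364
  4     1,075.00       998.9973     3,995.9894
  5     1,075.00       980.8516     4,904.2579
  6    11,075.00     9,921.5045    59,529.0272
  Σ                 15,010.6081    74,609.7888
P = 15,010.6081; Macaulay duration = 74,609.7888 / 15,010.6081 = 4.97047 years.
Modified duration = D_Mac / (1 + y) = 4.97047 / 1.0185 = 4.88019 years.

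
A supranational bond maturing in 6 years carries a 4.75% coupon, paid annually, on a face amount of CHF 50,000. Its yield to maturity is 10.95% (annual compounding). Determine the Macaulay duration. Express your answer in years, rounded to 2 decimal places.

5.24 years

Periodic yield y = 0.1095. Discount each cash flow and weight by its year:
  t   CF        PV=CF/(1+0.1095)^t    t·PV
  1     2,375.00     2,140.6039     2,140.6039
  2     2,375.00     1,929.3410     3,858.6821
  3     2,375.00     1,738.9284     5,216.7851
  4     2,375.00     1,567.3081     6,269.2325
  5     2,375.00     1,412.6256     7,063.1281
  6    52,375.00    28,077.6138   168,465.6830
  Σ                 36,866.4209   193,014.1147
Price P = Σ PV = 36,866.4209.
Macaulay duration = Σ(t·PV) / P = 193,014.1147 / 36,866.4209 = 5.23550 years.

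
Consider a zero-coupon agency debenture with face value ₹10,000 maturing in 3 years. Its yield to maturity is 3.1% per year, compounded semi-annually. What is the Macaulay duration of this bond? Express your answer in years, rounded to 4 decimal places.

A zero-coupon bond has a single cash flow at maturity, so its Macaulay duration equals its maturity: 3 years.
(Equivalently: 6 semi-annual periods ÷ 2 = 3 years.)

3.0000 years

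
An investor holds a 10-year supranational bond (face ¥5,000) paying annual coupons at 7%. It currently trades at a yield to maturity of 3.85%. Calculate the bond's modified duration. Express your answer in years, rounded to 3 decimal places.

7.522 years

Periodic yield y = 0.0385. First find Macaulay duration:
  t   CF        PV=CF/(1+0.0385)^t    t·PV
  1       350.00       337.0246       337.0246
  2       350.00       324.5301       649.0603
  3       350.00       312.4989       937.4968
  4       350.00       300.9138     1,203.6550
  5       350.00       289.7581     1,448.7903
  6       350.00       279.0160     1,674.0957
  7       350.00       268.6721     1,880.7046
  8       350.00       258.7117     2,069.6934
  9       350.00       249.1205     2,242.0849
  10    5,350.00     3,666.8131    36,668.1309
  Σ                  6,287.0588    49,110.7365
P = 6,287.0588; Macaulay duration = 49,110.7365 / 6,287.0588 = 7.81140 years.
Modified duration = D_Mac / (1 + y) = 7.81140 / 1.0385 = 7.52181 years.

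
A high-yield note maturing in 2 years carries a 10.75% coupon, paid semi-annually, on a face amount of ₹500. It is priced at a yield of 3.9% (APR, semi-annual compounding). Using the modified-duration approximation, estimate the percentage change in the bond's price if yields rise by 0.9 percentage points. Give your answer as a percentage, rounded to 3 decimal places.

Periodic yield y = 0.0195. Modified duration first:
  t   CF        PV=CF/(1+0.0195)^t    t·PV
  1       26.875        26.3610        26.3610
  2       26.875        25.8568        51.7135
  3       26.875        25.3622        76.0866
  4      526.875       487.7066     1,950.8266
  Σ                    565.2866     2,104.9876
P = 565.2866; D_Mac = 3.72375 half-year periods = 1.86188 yrs; D_mod = 1.86188/(1+0.0195) = 1.82626 yrs.
ΔP/P ≈ -D_mod · Δy = -1.82626 × (+0.009) = -0.016436 = -1.6436%.

-1.644%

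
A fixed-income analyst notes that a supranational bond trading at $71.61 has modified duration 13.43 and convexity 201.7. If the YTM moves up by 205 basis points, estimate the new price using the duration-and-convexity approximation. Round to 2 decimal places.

$54.93

Duration effect: -D_mod·Δy = -13.43 × (+0.0205) = -0.275315
Convexity effect: ½·C·(Δy)² = 0.5 × 201.7 × (0.0205)² = +0.0423822125
ΔP/P ≈ -0.275315 + 0.0423822125 = -0.2329327875
New price ≈ 71.61 × (1 - 0.2329327875) = 54.929683087125.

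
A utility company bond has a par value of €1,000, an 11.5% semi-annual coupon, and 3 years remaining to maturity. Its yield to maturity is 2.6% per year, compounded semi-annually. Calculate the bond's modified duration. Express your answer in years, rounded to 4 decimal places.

2.6324 years

Periodic yield y = 0.013. First find Macaulay duration:
  t   CF        PV=CF/(1+0.013)^t    t·PV
  1        57.50        56.7621        56.7621
  2        57.50        56.0337       112.0673
  3        57.50        55.3146       165.9437
  4        57.50        54.6047       218.4188
  5        57.50        53.9040       269.5198
  6     1,057.50       978.6417     5,871.8500
  Σ                  1,255.2606     6,694.5617
P = 1,255.2606; Macaulay duration = 6,694.5617 / 1,255.2606 = 5.33320 half-year periods = 2.66660 years.
Modified duration = D_Mac / (1 + y) = 2.66660 / 1.013 = 2.63238 years.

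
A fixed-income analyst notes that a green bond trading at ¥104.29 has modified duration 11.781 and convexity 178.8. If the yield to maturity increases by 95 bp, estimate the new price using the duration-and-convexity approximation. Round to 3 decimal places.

Duration effect: -D_mod·Δy = -11.781 × (+0.0095) = -0.1119195
Convexity effect: ½·C·(Δy)² = 0.5 × 178.8 × (0.0095)² = +0.00806835
ΔP/P ≈ -0.1119195 + 0.00806835 = -0.10385115
New price ≈ 104.29 × (1 - 0.10385115) = 93.4593635665.

¥93.459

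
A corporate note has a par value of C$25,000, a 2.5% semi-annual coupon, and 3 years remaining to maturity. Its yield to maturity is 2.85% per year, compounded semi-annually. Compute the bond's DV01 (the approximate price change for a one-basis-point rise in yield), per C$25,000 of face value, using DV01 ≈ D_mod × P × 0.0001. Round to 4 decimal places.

C$7.0971

Periodic yield y = 0.01425.
  t   CF        PV=CF/(1+0.01425)^t    t·PV
  1       312.50       308.1094       308.1094
  2       312.50       303.7806       607.5611
  3       312.50       299.5125       898.5375
  4       312.50       295.3044     1,181.2177
  5       312.50       291.1555     1,455.7773
  6    25,312.50    23,252.2478   139,513.4867
  Σ                 24,750.1102   143,964.6898
P = 24,750.1102; D_Mac = 5.81673 half-year periods = 2.90836 yrs; D_mod = 2.86750 yrs.
DV01 ≈ 2.86750 × 24,750.1102 × 0.0001 = 7.097101.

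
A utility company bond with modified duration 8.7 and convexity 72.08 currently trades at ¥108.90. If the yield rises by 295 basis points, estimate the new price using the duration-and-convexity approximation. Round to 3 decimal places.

Duration effect: -D_mod·Δy = -8.7 × (+0.0295) = -0.256650
Convexity effect: ½·C·(Δy)² = 0.5 × 72.08 × (0.0295)² = +0.03136381
ΔP/P ≈ -0.256650 + 0.03136381 = -0.22528619
New price ≈ 108.90 × (1 - 0.22528619) = 84.366333909.

¥84.366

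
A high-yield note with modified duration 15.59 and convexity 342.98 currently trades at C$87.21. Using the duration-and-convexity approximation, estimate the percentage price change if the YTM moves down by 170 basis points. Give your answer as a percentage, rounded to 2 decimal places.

+31.46%

Duration effect: -D_mod·Δy = -15.59 × (-0.017) = +0.265030
Convexity effect: ½·C·(Δy)² = 0.5 × 342.98 × (-0.017)² = +0.04956061
ΔP/P ≈ +0.265030 + 0.04956061 = +0.31459061
= +31.459061%.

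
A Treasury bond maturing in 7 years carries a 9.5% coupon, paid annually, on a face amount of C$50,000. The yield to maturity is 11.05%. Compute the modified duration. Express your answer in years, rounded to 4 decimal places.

Periodic yield y = 0.1105. First find Macaulay duration:
  t   CF        PV=CF/(1+0.1105)^t    t·PV
  1     4,750.00     4,277.3525     4,277.3525
  2     4,750.00     3,851.7357     7,703.4715
  3     4,750.00     3,468.4698    10,405.4095
  4     4,750.00     3,123.3407    12,493.3627
  5     4,750.00     2,812.5535    14,062.7676
  6     4,750.00     2,532.6911    15,196.1469
  7    54,750.00    26,287.7965   184,014.5752
  Σ                 46,353.9399   248,153.0859
P = 46,353.9399; Macaulay duration = 248,153.0859 / 46,353.9399 = 5.35344 years.
Modified duration = D_Mac / (1 + y) = 5.35344 / 1.1105 = 4.82075 years.

4.8207 years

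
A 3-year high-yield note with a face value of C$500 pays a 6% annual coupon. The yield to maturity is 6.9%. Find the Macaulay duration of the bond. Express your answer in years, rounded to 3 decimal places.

Periodic yield y = 0.069. Discount each cash flow and weight by its year:
  t   CF        PV=CF/(1+0.069)^t    t·PV
  1        30.00        28.0636        28.0636
  2        30.00        26.2522        52.5044
  3       530.00       433.8531     1,301.5594
  Σ                    488.1690     1,382.1275
Price P = Σ PV = 488.1690.
Macaulay duration = Σ(t·PV) / P = 1,382.1275 / 488.1690 = 2.83125 years.

2.831 years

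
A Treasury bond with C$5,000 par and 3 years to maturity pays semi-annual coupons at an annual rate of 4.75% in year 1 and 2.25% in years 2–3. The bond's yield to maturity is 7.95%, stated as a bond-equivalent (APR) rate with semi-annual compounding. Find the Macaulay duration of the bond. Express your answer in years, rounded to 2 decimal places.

2.85 years

Periodic yield y = 0.03975. Discount each cash flow and weight by its period:
  t   CF        PV=CF/(1+0.03975)^t    t·PV
  1       118.75       114.2101       114.2101
  2       118.75       109.8439       219.6877
  3        56.25        50.0421       150.1264
  4        56.25        48.1290       192.5160
  5        56.25        46.2890       231.4450
  6     5,056.25     4,001.7962    24,010.7770
  Σ                  4,370.3103    24,918.7623
Price P = Σ PV = 4,370.3103.
Macaulay duration = Σ(t·PV) / P = 24,918.7623 / 4,370.3103 = 5.70183 half-year periods.
In years: 5.70183 / 2 = 2.85091 years.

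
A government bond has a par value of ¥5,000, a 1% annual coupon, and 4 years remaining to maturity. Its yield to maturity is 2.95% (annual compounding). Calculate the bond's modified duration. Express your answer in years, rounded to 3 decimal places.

Periodic yield y = 0.0295. First find Macaulay duration:
  t   CF        PV=CF/(1+0.0295)^t    t·PV
  1        50.00        48.5673        48.5673
  2        50.00        47.1756        94.3512
  3        50.00        45.8238       137.4714
  4     5,050.00     4,495.5825    17,982.3301
  Σ                  4,637.1492    18,262.7199
P = 4,637.1492; Macaulay duration = 18,262.7199 / 4,637.1492 = 3.93835 years.
Modified duration = D_Mac / (1 + y) = 3.93835 / 1.0295 = 3.82550 years.

3.825 years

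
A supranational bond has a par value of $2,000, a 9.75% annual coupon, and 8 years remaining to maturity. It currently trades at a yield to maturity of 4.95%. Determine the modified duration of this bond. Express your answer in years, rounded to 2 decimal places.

Periodic yield y = 0.0495. First find Macaulay duration:
  t   CF        PV=CF/(1+0.0495)^t    t·PV
  1       195.00       185.8028       185.8028
  2       195.00       177.0393       354.0786
  3       195.00       168.6892       506.0676
  4       195.00       160.7329       642.9317
  5       195.00       153.1519       765.7595
  6       195.00       145.9284       875.5707
  7       195.00       139.0457       973.3198
  8     2,195.00     1,491.3342    11,930.6737
  Σ                  2,621.7244    16,234.2044
P = 2,621.7244; Macaulay duration = 16,234.2044 / 2,621.7244 = 6.19219 years.
Modified duration = D_Mac / (1 + y) = 6.19219 / 1.0495 = 5.90013 years.

5.90 years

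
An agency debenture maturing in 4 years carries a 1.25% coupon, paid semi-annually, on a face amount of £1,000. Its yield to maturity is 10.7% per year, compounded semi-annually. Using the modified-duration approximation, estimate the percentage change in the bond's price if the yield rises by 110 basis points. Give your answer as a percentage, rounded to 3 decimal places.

-4.064%

Periodic yield y = 0.0535. Modified duration first:
  t   CF        PV=CF/(1+0.0535)^t    t·PV
  1         6.25         5.9326         5.9326
  2         6.25         5.6313        11.2627
  3         6.25         5.3454        16.0361
  4         6.25         5.0739        20.2956
  5         6.25         4.8162        24.0812
  6         6.25         4.5716        27.4299
  7         6.25         4.3395        30.3764
  8     1,006.25       663.1772     5,305.4174
  Σ                    698.8877     5,440.8318
P = 698.8877; D_Mac = 7.78499 half-year periods = 3.89249 yrs; D_mod = 3.89249/(1+0.0535) = 3.69482 yrs.
ΔP/P ≈ -D_mod · Δy = -3.69482 × (+0.011) = -0.040643 = -4.0643%.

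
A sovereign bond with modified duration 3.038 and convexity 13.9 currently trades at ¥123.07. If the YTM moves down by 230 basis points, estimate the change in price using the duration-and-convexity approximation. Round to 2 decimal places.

+¥9.05

Duration effect: -D_mod·Δy = -3.038 × (-0.023) = +0.069874
Convexity effect: ½·C·(Δy)² = 0.5 × 13.9 × (-0.023)² = +0.00367655
ΔP/P ≈ +0.069874 + 0.00367655 = +0.07355055
ΔP ≈ 123.07 × (+0.07355055) = +9.0518661885.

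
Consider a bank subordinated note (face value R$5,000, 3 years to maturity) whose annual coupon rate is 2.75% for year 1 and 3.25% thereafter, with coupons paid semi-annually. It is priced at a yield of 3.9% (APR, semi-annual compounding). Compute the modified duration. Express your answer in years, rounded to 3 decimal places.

Periodic yield y = 0.0195. First find Macaulay duration:
  t   CF        PV=CF/(1+0.0195)^t    t·PV
  1        68.75        67.4350        67.4350
  2        68.75        66.1452       132.2904
  3        81.25        76.6764       230.0292
  4        81.25        75.2098       300.8392
  5        81.25        73.7713       368.8563
  6     5,081.25     4,525.2980    27,151.7879
  Σ                  4,884.5356    28,251.2380
P = 4,884.5356; Macaulay duration = 28,251.2380 / 4,884.5356 = 5.78381 half-year periods = 2.89191 years.
Modified duration = D_Mac / (1 + y) = 2.89191 / 1.0195 = 2.83659 years.

2.837 years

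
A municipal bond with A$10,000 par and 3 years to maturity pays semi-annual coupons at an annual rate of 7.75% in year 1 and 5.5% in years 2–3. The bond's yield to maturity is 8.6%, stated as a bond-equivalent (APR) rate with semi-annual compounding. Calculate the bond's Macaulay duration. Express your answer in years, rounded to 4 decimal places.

2.7503 years

Periodic yield y = 0.043. Discount each cash flow and weight by its period:
  t   CF        PV=CF/(1+0.043)^t    t·PV
  1       387.50       371.5244       371.5244
  2       387.50       356.2075       712.4151
  3       275.00       242.3705       727.1115
  4       275.00       232.3782       929.5130
  5       275.00       222.7979     1,113.9897
  6    10,275.00     7,981.3431    47,888.0585
  Σ                  9,406.6217    51,742.6122
Price P = Σ PV = 9,406.6217.
Macaulay duration = Σ(t·PV) / P = 51,742.6122 / 9,406.6217 = 5.50066 half-year periods.
In years: 5.50066 / 2 = 2.75033 years.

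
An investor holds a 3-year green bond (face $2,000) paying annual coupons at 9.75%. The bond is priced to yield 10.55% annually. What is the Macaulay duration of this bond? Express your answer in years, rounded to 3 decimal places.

Periodic yield y = 0.1055. Discount each cash flow and weight by its year:
  t   CF        PV=CF/(1+0.1055)^t    t·PV
  1       195.00       176.3908       176.3908
  2       195.00       159.5575       319.1149
  3     2,195.00     1,624.6443     4,873.9328
  Σ                  1,960.5925     5,369.4385
Price P = Σ PV = 1,960.5925.
Macaulay duration = Σ(t·PV) / P = 5,369.4385 / 1,960.5925 = 2.73868 years.

2.739 years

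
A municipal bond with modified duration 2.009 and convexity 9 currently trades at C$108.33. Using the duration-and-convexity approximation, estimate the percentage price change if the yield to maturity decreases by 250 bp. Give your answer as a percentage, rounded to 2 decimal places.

Duration effect: -D_mod·Δy = -2.009 × (-0.025) = +0.050225
Convexity effect: ½·C·(Δy)² = 0.5 × 9 × (-0.025)² = +0.0028125
ΔP/P ≈ +0.050225 + 0.0028125 = +0.0530375
= +5.30375%.

+5.30%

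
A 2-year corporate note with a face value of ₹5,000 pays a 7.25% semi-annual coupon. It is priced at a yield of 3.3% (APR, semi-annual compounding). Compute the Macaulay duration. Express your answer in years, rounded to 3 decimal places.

Periodic yield y = 0.0165. Discount each cash flow and weight by its period:
  t   CF        PV=CF/(1+0.0165)^t    t·PV
  1       181.25       178.3079       178.3079
  2       181.25       175.4136       350.8272
  3       181.25       172.5663       517.6988
  4     5,181.25     4,852.9411    19,411.7642
  Σ                  5,379.2288    20,458.5981
Price P = Σ PV = 5,379.2288.
Macaulay duration = Σ(t·PV) / P = 20,458.5981 / 5,379.2288 = 3.80326 half-year periods.
In years: 3.80326 / 2 = 1.90163 years.

1.902 years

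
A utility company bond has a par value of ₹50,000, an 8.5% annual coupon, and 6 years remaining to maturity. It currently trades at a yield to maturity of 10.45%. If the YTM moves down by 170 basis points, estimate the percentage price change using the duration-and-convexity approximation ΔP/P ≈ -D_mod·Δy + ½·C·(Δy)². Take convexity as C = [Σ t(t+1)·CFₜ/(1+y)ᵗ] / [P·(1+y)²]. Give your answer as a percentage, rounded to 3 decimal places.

+7.900%

With y = 0.1045:
  t   CF        PV=CF/(1+0.1045)^t    t·PV        t(t+1)·PV
  1     4,250.00     3,847.8950     3,847.8950       7,695.7900
  2     4,250.00     3,483.8343     6,967.6686      20,903.0057
  3     4,250.00     3,154.2185     9,462.6554      37,850.6215
  4     4,250.00     2,855.7886    11,423.1542      57,115.7712
  5     4,250.00     2,585.5940    12,927.9699      77,567.8196
  6    54,250.00    29,881.7083   179,290.2495   1,255,031.7467
  Σ                 45,809.0385   223,919.5926   1,456,164.7547
P = 45,809.0385; D_Mac = 4.88811 yrs; D_mod = 4.42563 yrs; C = 26.05721.
Duration effect: -4.42563 × (-0.017) = +0.075236
Convexity effect: 0.5 × 26.05721 × (-0.017)² = +0.0037653
ΔP/P ≈ +0.075236 + 0.0037653 = +0.079001 = +7.9001%.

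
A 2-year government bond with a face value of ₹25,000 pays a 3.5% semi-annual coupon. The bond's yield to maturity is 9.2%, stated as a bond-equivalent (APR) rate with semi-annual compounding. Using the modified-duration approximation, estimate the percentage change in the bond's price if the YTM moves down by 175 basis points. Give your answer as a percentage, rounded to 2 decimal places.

Periodic yield y = 0.046. Modified duration first:
  t   CF        PV=CF/(1+0.046)^t    t·PV
  1       437.50       418.2600       418.2600
  2       437.50       399.8662       799.7324
  3       437.50       382.2813     1,146.8438
  4    25,437.50    21,249.4497    84,997.7990
  Σ                 22,449.8572    87,362.6352
P = 22,449.8572; D_Mac = 3.89146 half-year periods = 1.94573 yrs; D_mod = 1.94573/(1+0.046) = 1.86016 yrs.
ΔP/P ≈ -D_mod · Δy = -1.86016 × (-0.0175) = +0.032553 = +3.2553%.

+3.26%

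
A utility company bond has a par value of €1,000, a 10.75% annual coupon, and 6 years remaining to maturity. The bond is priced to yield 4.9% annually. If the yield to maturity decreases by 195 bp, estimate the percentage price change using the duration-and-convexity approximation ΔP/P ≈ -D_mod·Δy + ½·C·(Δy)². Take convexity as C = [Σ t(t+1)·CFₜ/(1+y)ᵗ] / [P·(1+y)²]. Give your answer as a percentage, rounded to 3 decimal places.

With y = 0.049:
  t   CF        PV=CF/(1+0.049)^t    t·PV        t(t+1)·PV
  1       107.50       102.4786       102.4786         204.9571
  2       107.50        97.6917       195.3833         586.1500
  3       107.50        93.1284       279.3851       1,117.5404
  4       107.50        88.7782       355.1129       1,775.5647
  5       107.50        84.6313       423.1565       2,538.9391
  6     1,107.50       831.1718     4,987.0309      34,909.2161
  Σ                  1,297.8799     6,342.5473      41,132.3673
P = 1,297.8799; D_Mac = 4.88685 yrs; D_mod = 4.65858 yrs; C = 28.80038.
Duration effect: -4.65858 × (-0.0195) = +0.090842
Convexity effect: 0.5 × 28.80038 × (-0.0195)² = +0.0054757
ΔP/P ≈ +0.090842 + 0.0054757 = +0.096318 = +9.6318%.

+9.632%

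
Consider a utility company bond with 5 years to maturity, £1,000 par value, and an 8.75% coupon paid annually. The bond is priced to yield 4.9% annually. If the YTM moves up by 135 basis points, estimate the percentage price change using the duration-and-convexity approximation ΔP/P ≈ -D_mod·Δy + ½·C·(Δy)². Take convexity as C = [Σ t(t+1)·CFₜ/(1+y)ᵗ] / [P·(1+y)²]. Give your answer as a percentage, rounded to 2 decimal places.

-5.35%

With y = 0.049:
  t   CF        PV=CF/(1+0.049)^t    t·PV        t(t+1)·PV
  1        87.50        83.4128        83.4128         166.8255
  2        87.50        79.5165       159.0329         477.0988
  3        87.50        75.8022       227.4065         909.6259
  4        87.50        72.2614       289.0454       1,445.2271
  5     1,087.50       856.1539     4,280.7694      25,684.6161
  Σ                  1,167.1466     5,039.6670      28,683.3935
P = 1,167.1466; D_Mac = 4.31794 yrs; D_mod = 4.11624 yrs; C = 22.33336.
Duration effect: -4.11624 × (+0.0135) = -0.055569
Convexity effect: 0.5 × 22.33336 × (0.0135)² = +0.0020351
ΔP/P ≈ -0.055569 + 0.0020351 = -0.053534 = -5.3534%.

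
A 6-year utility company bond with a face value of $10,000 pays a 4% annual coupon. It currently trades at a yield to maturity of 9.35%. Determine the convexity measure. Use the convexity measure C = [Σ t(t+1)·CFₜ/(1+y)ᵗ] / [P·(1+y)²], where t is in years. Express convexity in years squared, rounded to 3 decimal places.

30.181

With y = 0.0935:
  t   CF        PV=CF/(1+0.0935)^t    t·PV        t(t+1)·PV
  1       400.00       365.7979       365.7979         731.5958
  2       400.00       334.5203       669.0405       2,007.1215
  3       400.00       305.9170       917.7510       3,671.0041
  4       400.00       279.7595     1,119.0380       5,595.1900
  5       400.00       255.8386     1,279.1930       7,675.1577
  6    10,400.00     6,083.0392    36,498.2352     255,487.6464
  Σ                  7,624.8725    40,849.0556     275,167.7155
P = 7,624.8725.
Convexity = Σ t(t+1)·PV / [P·(1+y)²] = 275,167.7155 / (7,624.8725 × 1.195742) = 30.18056.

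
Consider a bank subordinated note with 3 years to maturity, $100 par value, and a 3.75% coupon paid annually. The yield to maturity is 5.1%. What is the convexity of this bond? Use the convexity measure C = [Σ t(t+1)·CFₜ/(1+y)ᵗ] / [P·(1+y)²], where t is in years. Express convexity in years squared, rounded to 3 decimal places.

With y = 0.051:
  t   CF        PV=CF/(1+0.051)^t    t·PV        t(t+1)·PV
  1         3.75         3.5680         3.5680           7.1361
  2         3.75         3.3949         6.7898          20.3693
  3       103.75        89.3676       268.1027       1,072.4109
  Σ                     96.3305       278.4605       1,099.9163
P = 96.3305.
Convexity = Σ t(t+1)·PV / [P·(1+y)²] = 1,099.9163 / (96.3305 × 1.104601) = 10.33690.

10.337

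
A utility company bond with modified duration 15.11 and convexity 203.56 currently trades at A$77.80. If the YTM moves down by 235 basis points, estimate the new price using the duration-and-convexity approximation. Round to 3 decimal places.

A$109.799

Duration effect: -D_mod·Δy = -15.11 × (-0.0235) = +0.355085
Convexity effect: ½·C·(Δy)² = 0.5 × 203.56 × (-0.0235)² = +0.056208005
ΔP/P ≈ +0.355085 + 0.056208005 = +0.411293005
New price ≈ 77.80 × (1 + 0.411293005) = 109.798595789.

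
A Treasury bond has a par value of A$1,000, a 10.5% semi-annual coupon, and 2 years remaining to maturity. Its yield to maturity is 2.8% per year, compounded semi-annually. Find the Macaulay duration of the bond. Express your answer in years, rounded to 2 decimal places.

1.87 years

Periodic yield y = 0.014. Discount each cash flow and weight by its period:
  t   CF        PV=CF/(1+0.014)^t    t·PV
  1        52.50        51.7751        51.7751
  2        52.50        51.0603       102.1206
  3        52.50        50.3553       151.0660
  4     1,052.50       995.5665     3,982.2661
  Σ                  1,148.7573     4,287.2278
Price P = Σ PV = 1,148.7573.
Macaulay duration = Σ(t·PV) / P = 4,287.2278 / 1,148.7573 = 3.73206 half-year periods.
In years: 3.73206 / 2 = 1.86603 years.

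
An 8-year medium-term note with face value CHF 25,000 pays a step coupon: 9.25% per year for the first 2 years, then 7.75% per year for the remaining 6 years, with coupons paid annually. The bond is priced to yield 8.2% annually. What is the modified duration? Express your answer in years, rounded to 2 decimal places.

Periodic yield y = 0.082. First find Macaulay duration:
  t   CF        PV=CF/(1+0.082)^t    t·PV
  1     2,312.50     2,137.2458     2,137.2458
  2     2,312.50     1,975.2734     3,950.5468
  3     1,937.50     1,529.5368     4,588.6104
  4     1,937.50     1,413.6200     5,654.4798
  5     1,937.50     1,306.4879     6,532.4397
  6     1,937.50     1,207.4750     7,244.8500
  7     1,937.50     1,115.9658     7,811.7606
  8    26,937.50    14,339.6715   114,717.3717
  Σ                 25,025.2762   152,637.3049
P = 25,025.2762; Macaulay duration = 152,637.3049 / 25,025.2762 = 6.09933 years.
Modified duration = D_Mac / (1 + y) = 6.09933 / 1.082 = 5.63708 years.

5.64 years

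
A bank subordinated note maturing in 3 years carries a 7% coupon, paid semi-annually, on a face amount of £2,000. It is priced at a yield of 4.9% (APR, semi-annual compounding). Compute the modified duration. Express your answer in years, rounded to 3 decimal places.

Periodic yield y = 0.0245. First find Macaulay duration:
  t   CF        PV=CF/(1+0.0245)^t    t·PV
  1        70.00        68.3260        68.3260
  2        70.00        66.6921       133.3841
  3        70.00        65.0972       195.2915
  4        70.00        63.5404       254.1617
  5        70.00        62.0209       310.1046
  6     2,070.00     1,790.1877    10,741.1262
  Σ                  2,115.8643    11,702.3942
P = 2,115.8643; Macaulay duration = 11,702.3942 / 2,115.8643 = 5.53079 half-year periods = 2.76539 years.
Modified duration = D_Mac / (1 + y) = 2.76539 / 1.0245 = 2.69926 years.

2.699 years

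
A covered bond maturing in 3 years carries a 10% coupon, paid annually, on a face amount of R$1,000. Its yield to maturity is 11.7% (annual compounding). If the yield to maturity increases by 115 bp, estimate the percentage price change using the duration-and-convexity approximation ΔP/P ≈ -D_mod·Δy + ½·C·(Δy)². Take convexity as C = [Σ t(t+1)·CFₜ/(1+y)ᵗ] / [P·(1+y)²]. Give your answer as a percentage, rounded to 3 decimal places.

-2.754%

With y = 0.117:
  t   CF        PV=CF/(1+0.117)^t    t·PV        t(t+1)·PV
  1       100.00        89.5255        89.5255         179.0510
  2       100.00        80.1482       160.2964         480.8891
  3     1,100.00       789.2838     2,367.8513       9,471.4051
  Σ                    958.9575     2,617.6731      10,131.3452
P = 958.9575; D_Mac = 2.72971 yrs; D_mod = 2.44378 yrs; C = 8.46762.
Duration effect: -2.44378 × (+0.0115) = -0.028104
Convexity effect: 0.5 × 8.46762 × (0.0115)² = +0.0005599
ΔP/P ≈ -0.028104 + 0.0005599 = -0.027544 = -2.7544%.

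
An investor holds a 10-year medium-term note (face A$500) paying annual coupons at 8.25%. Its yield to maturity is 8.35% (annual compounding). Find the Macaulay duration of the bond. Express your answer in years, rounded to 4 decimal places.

Periodic yield y = 0.0835. Discount each cash flow and weight by its year:
  t   CF        PV=CF/(1+0.0835)^t    t·PV
  1        41.25        38.0711        38.0711
  2        41.25        35.1371        70.2742
  3        41.25        32.4293        97.2878
  4        41.25        29.9301       119.7204
  5        41.25        27.6235       138.1177
  6        41.25        25.4947       152.9684
  7        41.25        23.5300       164.7099
  8        41.25        21.7166       173.7331
  9        41.25        20.0430       180.3874
  10      541.25       242.7218     2,427.2178
  Σ                    496.6973     3,562.4879
Price P = Σ PV = 496.6973.
Macaulay duration = Σ(t·PV) / P = 3,562.4879 / 496.6973 = 7.17235 years.

7.1724 years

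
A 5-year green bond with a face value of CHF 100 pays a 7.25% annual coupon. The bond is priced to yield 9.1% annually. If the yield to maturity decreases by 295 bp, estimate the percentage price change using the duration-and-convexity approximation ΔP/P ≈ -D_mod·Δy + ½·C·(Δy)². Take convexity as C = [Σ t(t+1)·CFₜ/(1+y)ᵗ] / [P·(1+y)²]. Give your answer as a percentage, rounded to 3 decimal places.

With y = 0.091:
  t   CF        PV=CF/(1+0.091)^t    t·PV        t(t+1)·PV
  1         7.25         6.6453         6.6453          13.2906
  2         7.25         6.0910        12.1820          36.5460
  3         7.25         5.5830        16.7489          66.9954
  4         7.25         5.1173        20.4691         102.3456
  5       107.25        69.3863       346.9314       2,081.5881
  Σ                     92.8228       402.9766       2,300.7656
P = 92.8228; D_Mac = 4.34135 yrs; D_mod = 3.97924 yrs; C = 20.82420.
Duration effect: -3.97924 × (-0.0295) = +0.117388
Convexity effect: 0.5 × 20.82420 × (-0.0295)² = +0.0090611
ΔP/P ≈ +0.117388 + 0.0090611 = +0.126449 = +12.6449%.

+12.645%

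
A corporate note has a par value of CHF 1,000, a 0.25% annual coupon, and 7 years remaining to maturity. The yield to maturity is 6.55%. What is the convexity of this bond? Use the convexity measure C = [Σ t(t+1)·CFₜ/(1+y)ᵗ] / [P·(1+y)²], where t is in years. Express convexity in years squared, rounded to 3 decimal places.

48.696

With y = 0.0655:
  t   CF        PV=CF/(1+0.0655)^t    t·PV        t(t+1)·PV
  1         2.50         2.3463         2.3463           4.6926
  2         2.50         2.2021         4.4042          13.2125
  3         2.50         2.0667         6.2001          24.8005
  4         2.50         1.9397         7.7587          38.7933
  5         2.50         1.8204         9.1021          54.6127
  6         2.50         1.7085        10.2511          71.7577
  7     1,002.50       642.9989     4,500.9920      36,007.9362
  Σ                    655.0826     4,541.0545      36,215.8055
P = 655.0826.
Convexity = Σ t(t+1)·PV / [P·(1+y)²] = 36,215.8055 / (655.0826 × 1.135290) = 48.69621.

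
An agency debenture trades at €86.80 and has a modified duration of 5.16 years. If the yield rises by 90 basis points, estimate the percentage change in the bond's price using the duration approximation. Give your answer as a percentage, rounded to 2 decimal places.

Duration approximation: ΔP/P ≈ -D_mod · Δy = -5.16 × (+0.009) = -0.046440.
As a percentage: -4.6440%.

-4.64%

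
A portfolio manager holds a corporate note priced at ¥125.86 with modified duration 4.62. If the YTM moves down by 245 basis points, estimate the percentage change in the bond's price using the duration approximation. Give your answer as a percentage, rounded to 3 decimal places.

+11.319%

Duration approximation: ΔP/P ≈ -D_mod · Δy = -4.62 × (-0.0245) = +0.113190.
As a percentage: +11.3190%.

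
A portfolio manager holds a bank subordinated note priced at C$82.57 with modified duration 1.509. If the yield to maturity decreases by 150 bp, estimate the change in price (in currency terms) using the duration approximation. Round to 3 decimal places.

Duration approximation: ΔP/P ≈ -D_mod · Δy = -1.509 × (-0.015) = +0.022635.
ΔP ≈ 82.57 × (+0.022635) = +1.86897195.

+C$1.869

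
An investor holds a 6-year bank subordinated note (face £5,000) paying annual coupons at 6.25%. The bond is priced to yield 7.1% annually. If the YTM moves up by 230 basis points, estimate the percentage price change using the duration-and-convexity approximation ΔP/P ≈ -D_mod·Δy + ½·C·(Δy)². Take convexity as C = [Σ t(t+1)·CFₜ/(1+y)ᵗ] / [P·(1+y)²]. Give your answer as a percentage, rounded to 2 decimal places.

With y = 0.071:
  t   CF        PV=CF/(1+0.071)^t    t·PV        t(t+1)·PV
  1       312.50       291.7834       291.7834         583.5668
  2       312.50       272.4401       544.8803       1,634.6408
  3       312.50       254.3792       763.1376       3,052.5505
  4       312.50       237.5156       950.0624       4,750.3120
  5       312.50       221.7699     1,108.8497       6,653.0980
  6     5,312.50     3,520.1577    21,120.9461     147,846.6228
  Σ                  4,798.0459    24,779.6594     164,520.7908
P = 4,798.0459; D_Mac = 5.16453 yrs; D_mod = 4.82216 yrs; C = 29.89355.
Duration effect: -4.82216 × (+0.023) = -0.110910
Convexity effect: 0.5 × 29.89355 × (0.023)² = +0.0079068
ΔP/P ≈ -0.110910 + 0.0079068 = -0.103003 = -10.3003%.

-10.30%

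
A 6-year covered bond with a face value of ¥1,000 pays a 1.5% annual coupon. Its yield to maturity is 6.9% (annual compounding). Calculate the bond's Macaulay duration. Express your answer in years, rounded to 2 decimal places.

Periodic yield y = 0.069. Discount each cash flow and weight by its year:
  t   CF        PV=CF/(1+0.069)^t    t·PV
  1        15.00        14.0318        14.0318
  2        15.00        13.1261        26.2522
  3        15.00        12.2789        36.8366
  4        15.00        11.4863        45.9452
  5        15.00        10.7449        53.7245
  6     1,015.00       680.1423     4,080.8540
  Σ                    741.8103     4,257.6444
Price P = Σ PV = 741.8103.
Macaulay duration = Σ(t·PV) / P = 4,257.6444 / 741.8103 = 5.73953 years.

5.74 years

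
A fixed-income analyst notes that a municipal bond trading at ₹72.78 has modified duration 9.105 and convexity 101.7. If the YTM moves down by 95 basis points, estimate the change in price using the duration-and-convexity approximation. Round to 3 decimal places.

Duration effect: -D_mod·Δy = -9.105 × (-0.0095) = +0.0864975
Convexity effect: ½·C·(Δy)² = 0.5 × 101.7 × (-0.0095)² = +0.0045892125
ΔP/P ≈ +0.0864975 + 0.0045892125 = +0.0910867125
ΔP ≈ 72.78 × (+0.0910867125) = +6.62929093575.

+₹6.629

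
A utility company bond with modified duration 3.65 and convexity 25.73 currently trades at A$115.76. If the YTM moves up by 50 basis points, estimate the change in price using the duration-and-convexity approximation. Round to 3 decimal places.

Duration effect: -D_mod·Δy = -3.65 × (+0.005) = -0.018250
Convexity effect: ½·C·(Δy)² = 0.5 × 25.73 × (0.005)² = +0.000321625
ΔP/P ≈ -0.018250 + 0.000321625 = -0.017928375
ΔP ≈ 115.76 × (-0.017928375) = -2.07538869.

-A$2.075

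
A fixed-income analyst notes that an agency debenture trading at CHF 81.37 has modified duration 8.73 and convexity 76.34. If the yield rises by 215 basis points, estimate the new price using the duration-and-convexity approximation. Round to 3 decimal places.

Duration effect: -D_mod·Δy = -8.73 × (+0.0215) = -0.187695
Convexity effect: ½·C·(Δy)² = 0.5 × 76.34 × (0.0215)² = +0.0176440825
ΔP/P ≈ -0.187695 + 0.0176440825 = -0.1700509175
New price ≈ 81.37 × (1 - 0.1700509175) = 67.532956843025.

CHF 67.533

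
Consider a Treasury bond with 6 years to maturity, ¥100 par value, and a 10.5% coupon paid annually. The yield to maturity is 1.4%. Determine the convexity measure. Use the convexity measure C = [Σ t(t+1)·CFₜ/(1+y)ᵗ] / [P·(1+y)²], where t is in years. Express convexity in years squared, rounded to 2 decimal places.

With y = 0.014:
  t   CF        PV=CF/(1+0.014)^t    t·PV        t(t+1)·PV
  1        10.50        10.3550        10.3550          20.7101
  2        10.50        10.2121        20.4241          61.2724
  3        10.50        10.0711        30.2132         120.8528
  4        10.50         9.9320        39.7281         198.6404
  5        10.50         9.7949        48.9744         293.8467
  6       110.50       101.6564       609.9382       4,269.5671
  Σ                    152.0214       759.6330       4,964.8893
P = 152.0214.
Convexity = Σ t(t+1)·PV / [P·(1+y)²] = 4,964.8893 / (152.0214 × 1.028196) = 31.76354.

31.76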